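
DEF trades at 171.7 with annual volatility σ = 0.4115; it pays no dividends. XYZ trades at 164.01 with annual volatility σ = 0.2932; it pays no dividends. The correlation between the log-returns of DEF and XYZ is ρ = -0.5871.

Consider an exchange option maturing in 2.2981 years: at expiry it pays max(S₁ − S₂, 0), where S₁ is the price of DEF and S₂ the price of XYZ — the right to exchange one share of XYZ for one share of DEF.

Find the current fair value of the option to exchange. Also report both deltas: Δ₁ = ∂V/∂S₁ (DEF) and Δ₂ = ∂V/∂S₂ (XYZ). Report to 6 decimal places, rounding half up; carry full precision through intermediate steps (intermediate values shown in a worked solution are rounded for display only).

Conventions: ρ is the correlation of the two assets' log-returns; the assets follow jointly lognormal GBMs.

σ_eff = √(σ₁² + σ₂² − 2ρσ₁σ₂) = √(0.4115² + 0.2932² − 2·-0.5871·0.4115·0.2932) = 0.630054
d₁ = (ln(S₁/S₂) + (q₂ − q₁ + σ_eff²/2)T) / (σ_eff√T) = (ln(171.7/164.01) + (0.0 − 0.0 + 0.198484)·2.2981) / 0.955129 = 0.525539
d₂ = d₁ − σ_eff√T = 0.525539 − 0.955129 = -0.429591
N(d₁) = 0.700396,  N(d₂) = 0.333747
V = S₁·e^{−q₁T}·N(d₁) − S₂·e^{−q₂T}·N(d₂) = 120.257922 − 54.737803 = 65.520119
Key observation: the rate r is irrelevant here: denominating values in XYZ turns the exchange into a ratio option on S₁/S₂, and discounting at r drops out.
Δ₁ = e^{−q₁T}·N(d₁) = 0.700396;  Δ₂ = −e^{−q₂T}·N(d₂) = -0.333747

exchange price = 65.520119
Δ1 = 0.700396
Δ2 = -0.333747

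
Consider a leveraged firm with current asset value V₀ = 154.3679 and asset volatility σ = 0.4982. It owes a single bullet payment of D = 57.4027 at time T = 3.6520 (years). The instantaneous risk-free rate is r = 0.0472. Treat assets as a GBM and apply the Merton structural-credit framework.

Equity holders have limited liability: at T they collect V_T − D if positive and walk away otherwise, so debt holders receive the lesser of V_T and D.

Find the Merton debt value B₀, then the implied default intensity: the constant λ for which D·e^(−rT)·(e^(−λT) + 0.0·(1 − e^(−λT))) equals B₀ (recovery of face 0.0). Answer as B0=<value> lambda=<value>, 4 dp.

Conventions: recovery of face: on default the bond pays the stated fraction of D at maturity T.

With assets at 154.3679 and a single debt payment of 57.4027 at 3.6520 years:
d₁ = [ln(V₀/D) + (r + σ²/2)T] / (σ√T)
   = [ln(154.3679/57.4027) + (0.0472 + 0.5·0.4982²)·3.6520] / (0.4982·√3.6520)
   = [0.989247 + 0.625594] / 0.952070 = 1.696136
d₂ = d₁ − σ√T = 1.696136 − 0.952070 = 0.744065
N(d₁) = 0.955070,  N(d₂) = 0.771582,  e^(−rT) = 0.841664
E₀ = V₀·N(d₁) − D·e^(−rT)·N(d₂)
   = 154.3679·0.955070 − 57.4027·0.841664·0.771582 = 110.154113
B₀ = V₀ − E₀ = 154.3679 − 110.154113 = 44.213787
e^(−λT) = (B₀·e^(rT)/D − 0)/(1 − 0) = (44.2138·1.188123/57.4027 − 0)/1 = 0.91513839
λ = −ln(0.91513839)/3.6520 = 0.024283

B0=44.2138 lambda=0.0243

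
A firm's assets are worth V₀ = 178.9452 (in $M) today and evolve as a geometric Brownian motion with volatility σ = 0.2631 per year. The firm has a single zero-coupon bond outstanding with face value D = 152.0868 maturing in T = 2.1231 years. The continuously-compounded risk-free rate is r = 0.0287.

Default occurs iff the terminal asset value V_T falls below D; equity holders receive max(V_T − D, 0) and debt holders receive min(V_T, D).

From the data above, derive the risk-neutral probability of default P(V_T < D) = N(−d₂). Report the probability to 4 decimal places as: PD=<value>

PD=0.3477

Apply the equity-as-call identities (strike 152.0868, horizon 2.1231 years):
d₁ = [ln(V₀/D) + (r + σ²/2)T] / (σ√T)
   = [ln(178.9452/152.0868) + (0.0287 + 0.5·0.2631²)·2.1231] / (0.2631·√2.1231)
   = [0.162628 + 0.134415] / 0.383359 = 0.774843
d₂ = d₁ − σ√T = 0.774843 − 0.383359 = 0.391484
risk-neutral PD = N(−d₂) = N(-0.391484) = 0.347720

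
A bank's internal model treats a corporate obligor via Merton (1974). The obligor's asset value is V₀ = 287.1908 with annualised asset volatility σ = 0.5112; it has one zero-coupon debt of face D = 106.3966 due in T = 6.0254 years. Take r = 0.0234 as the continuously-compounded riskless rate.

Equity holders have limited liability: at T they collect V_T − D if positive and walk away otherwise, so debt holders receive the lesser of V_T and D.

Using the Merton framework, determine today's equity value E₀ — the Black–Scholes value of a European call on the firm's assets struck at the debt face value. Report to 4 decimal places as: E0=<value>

E0=212.8755

Work the structural quantities from V₀ = 287.1908 against face 106.3966:
d₁ = [ln(V₀/D) + (r + σ²/2)T] / (σ√T)
   = [ln(287.1908/106.3966) + (0.0234 + 0.5·0.5112²)·6.0254] / (0.5112·√6.0254)
   = [0.992973 + 0.928290] / 1.254827 = 1.531098
d₂ = d₁ − σ√T = 1.531098 − 1.254827 = 0.276271
N(d₁) = 0.937127,  N(d₂) = 0.608830,  e^(−rT) = 0.868494
E₀ = V₀·N(d₁) − D·e^(−rT)·N(d₂)
   = 287.1908·0.937127 − 106.3966·0.868494·0.608830 = 212.875528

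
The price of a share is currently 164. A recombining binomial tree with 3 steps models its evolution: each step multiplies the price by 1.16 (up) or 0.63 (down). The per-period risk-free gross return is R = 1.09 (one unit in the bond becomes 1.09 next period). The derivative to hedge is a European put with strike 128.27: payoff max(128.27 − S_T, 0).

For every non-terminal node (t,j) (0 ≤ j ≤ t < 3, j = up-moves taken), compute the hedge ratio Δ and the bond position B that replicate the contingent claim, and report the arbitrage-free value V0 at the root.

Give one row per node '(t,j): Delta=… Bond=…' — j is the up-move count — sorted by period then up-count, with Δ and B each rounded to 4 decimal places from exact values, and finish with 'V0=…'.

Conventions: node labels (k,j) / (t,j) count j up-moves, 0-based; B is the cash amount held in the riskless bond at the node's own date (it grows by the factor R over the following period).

No-arbitrage ⇒ martingale measure with p* = (R−d)/(u−d) = 0.8679.
At maturity the claim pays: V(3,0)=87.2623, V(3,1)=52.7637, V(3,2)=0.0000, V(3,3)=0.0000
  t=2,j=0: stock 65.0916 → up 75.5063 (V=52.7637), down 41.0077 (V=87.2623). Price 52.5873; hedge Δ=-1.0000, bond B=117.6789.
  t=2,j=1: stock 119.8512 → up 139.0274 (V=0.0000), down 75.5063 (V=52.7637). Price 6.3934; hedge Δ=-0.8306, bond B=105.9476.
  t=2,j=2: stock 220.6784 → up 255.9869 (V=0.0000), down 139.0274 (V=0.0000). Price 0.0000; hedge Δ=0.0000, bond B=0.0000.
  t=1,j=0: stock 103.3200 → up 119.8512 (V=6.3934), down 65.0916 (V=52.5873). Price 11.4628; hedge Δ=-0.8436, bond B=98.6211.
  t=1,j=1: stock 190.2400 → up 220.6784 (V=0.0000), down 119.8512 (V=6.3934). Price 0.7747; hedge Δ=-0.0634, bond B=12.8377.
  t=0,j=0: stock 164.0000 → up 190.2400 (V=0.7747), down 103.3200 (V=11.4628). Price 2.0058; hedge Δ=-0.1230, bond B=22.1721.
Sanity check at the root: Δ(0,0)·S0 + B(0,0) reproduces V0 = 2.0058.

(0,0): Delta=-0.1230 Bond=22.1721
(1,0): Delta=-0.8436 Bond=98.6211
(1,1): Delta=-0.0634 Bond=12.8377
(2,0): Delta=-1.0000 Bond=117.6789
(2,1): Delta=-0.8306 Bond=105.9476
(2,2): Delta=0.0000 Bond=0.0000
V0=2.0058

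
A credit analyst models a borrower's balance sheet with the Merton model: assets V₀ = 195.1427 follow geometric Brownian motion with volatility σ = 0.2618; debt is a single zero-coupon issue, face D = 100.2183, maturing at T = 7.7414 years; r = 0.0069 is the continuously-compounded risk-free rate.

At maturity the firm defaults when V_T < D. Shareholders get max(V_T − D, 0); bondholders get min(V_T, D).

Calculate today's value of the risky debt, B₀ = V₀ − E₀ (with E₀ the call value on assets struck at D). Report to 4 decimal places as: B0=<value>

B0=86.9005

With assets at 195.1427 and a single debt payment of 100.2183 at 7.7414 years:
d₁ = [ln(V₀/D) + (r + σ²/2)T] / (σ√T)
   = [ln(195.1427/100.2183) + (0.0069 + 0.5·0.2618²)·7.7414] / (0.2618·√7.7414)
   = [0.666380 + 0.318710] / 0.728416 = 1.352374
d₂ = d₁ − σ√T = 1.352374 − 0.728416 = 0.623958
N(d₁) = 0.911872,  N(d₂) = 0.733673,  e^(−rT) = 0.947986
E₀ = V₀·N(d₁) − D·e^(−rT)·N(d₂)
   = 195.1427·0.911872 − 100.2183·0.947986·0.733673 = 108.242249
B₀ = V₀ − E₀ = 195.1427 − 108.242249 = 86.900451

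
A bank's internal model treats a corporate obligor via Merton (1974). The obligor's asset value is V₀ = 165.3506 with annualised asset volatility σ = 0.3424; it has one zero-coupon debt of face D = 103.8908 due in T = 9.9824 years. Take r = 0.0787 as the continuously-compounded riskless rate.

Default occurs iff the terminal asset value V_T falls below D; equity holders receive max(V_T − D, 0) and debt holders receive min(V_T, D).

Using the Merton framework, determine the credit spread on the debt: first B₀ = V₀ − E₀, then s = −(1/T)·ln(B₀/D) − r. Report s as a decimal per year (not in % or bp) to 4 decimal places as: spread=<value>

With assets at 165.3506 and a single debt payment of 103.8908 at 9.9824 years:
d₁ = [ln(V₀/D) + (r + σ²/2)T] / (σ√T)
   = [ln(165.3506/103.8908) + (0.0787 + 0.5·0.3424²)·9.9824] / (0.3424·√9.9824)
   = [0.464728 + 1.370772] / 1.081811 = 1.696692
d₂ = d₁ − σ√T = 1.696692 − 1.081811 = 0.614882
N(d₁) = 0.955123,  N(d₂) = 0.730684,  e^(−rT) = 0.455839
E₀ = V₀·N(d₁) − D·e^(−rT)·N(d₂)
   = 165.3506·0.955123 − 103.8908·0.455839·0.730684 = 123.326735
B₀ = V₀ − E₀ = 165.3506 − 123.326735 = 42.023865
spread = −(1/T)·ln(B₀/D) − r = −(1/9.9824)·ln(42.023865/103.8908) − 0.0787 = 0.01196985

spread=0.0120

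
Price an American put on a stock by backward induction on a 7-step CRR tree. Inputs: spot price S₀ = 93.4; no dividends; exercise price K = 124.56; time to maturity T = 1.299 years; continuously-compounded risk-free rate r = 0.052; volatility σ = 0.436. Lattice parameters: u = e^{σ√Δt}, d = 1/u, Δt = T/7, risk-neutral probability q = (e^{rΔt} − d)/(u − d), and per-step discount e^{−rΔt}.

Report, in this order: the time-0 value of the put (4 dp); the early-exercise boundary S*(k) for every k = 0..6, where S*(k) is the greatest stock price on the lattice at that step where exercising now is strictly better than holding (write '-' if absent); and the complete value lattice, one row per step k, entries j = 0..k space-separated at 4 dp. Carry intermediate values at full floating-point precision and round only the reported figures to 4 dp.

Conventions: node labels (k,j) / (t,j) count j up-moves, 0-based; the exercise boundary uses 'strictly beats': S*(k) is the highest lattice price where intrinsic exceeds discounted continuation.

price = 36.5728
boundary = - - 64.1517 77.4065 64.1517 77.4065 93.4000
tree:
36.5728
47.7979 25.0965
60.4083 35.0412 14.7812
71.3934 47.1535 22.5683 6.6054
80.4974 60.4083 33.3427 11.2988 1.6311
88.0425 71.3934 47.1535 18.9869 3.1602 0.0000
94.2956 80.4974 60.4083 31.1600 6.1226 0.0000 0.0000
99.4780 88.0425 71.3934 47.1535 11.8620 0.0000 0.0000 0.0000

params: Δt=0.18557 u=1.20662 d=0.82876 q=0.47884 e^(-rΔt)=0.99040
t_7 payoffs: 99.4780 88.0425 71.3934 47.1535 11.8620 0.0000 0.0000 0.0000
t_6: node(6,0) S=30.2644 payoff=94.2956 vs cont=93.0995 → 94.2956 [stop]  node(6,1) S=44.0626 payoff=80.4974 vs cont=79.3012 → 80.4974 [stop]  node(6,2) S=64.1517 payoff=60.4083 vs cont=59.2121 → 60.4083 [stop]  node(6,3) S=93.4000 payoff=31.1600 vs cont=29.9638 → 31.1600 [stop]  node(6,4) S=135.9832 payoff=0.0000 vs cont=6.1226 → 6.1226 [wait]  node(6,5) S=197.9811 payoff=0.0000 vs cont=0.0000 → 0.0000 [wait]  node(6,6) S=288.2453 payoff=0.0000 vs cont=0.0000 → 0.0000 [wait]  ⇒ S*(6)=93.4000
t_5: node(5,0) S=36.5175 payoff=88.0425 vs cont=86.8463 → 88.0425 [stop]  node(5,1) S=53.1666 payoff=71.3934 vs cont=70.1972 → 71.3934 [stop]  node(5,2) S=77.4065 payoff=47.1535 vs cont=45.9573 → 47.1535 [stop]  node(5,3) S=112.6980 payoff=11.8620 vs cont=18.9869 → 18.9869 [wait]  node(5,4) S=164.0796 payoff=0.0000 vs cont=3.1602 → 3.1602 [wait]  node(5,5) S=238.8873 payoff=0.0000 vs cont=0.0000 → 0.0000 [wait]  ⇒ S*(5)=77.4065
t_4: node(4,0) S=44.0626 payoff=80.4974 vs cont=79.3012 → 80.4974 [stop]  node(4,1) S=64.1517 payoff=60.4083 vs cont=59.2121 → 60.4083 [stop]  node(4,2) S=93.4000 payoff=31.1600 vs cont=33.3427 → 33.3427 [wait]  node(4,3) S=135.9832 payoff=0.0000 vs cont=11.2988 → 11.2988 [wait]  node(4,4) S=197.9811 payoff=0.0000 vs cont=1.6311 → 1.6311 [wait]  ⇒ S*(4)=64.1517
t_3: node(3,0) S=53.1666 payoff=71.3934 vs cont=70.1972 → 71.3934 [stop]  node(3,1) S=77.4065 payoff=47.1535 vs cont=46.9924 → 47.1535 [stop]  node(3,2) S=112.6980 payoff=11.8620 vs cont=22.5683 → 22.5683 [wait]  node(3,3) S=164.0796 payoff=0.0000 vs cont=6.6054 → 6.6054 [wait]  ⇒ S*(3)=77.4065
t_2: node(2,0) S=64.1517 payoff=60.4083 vs cont=59.2121 → 60.4083 [stop]  node(2,1) S=93.4000 payoff=31.1600 vs cont=35.0412 → 35.0412 [wait]  node(2,2) S=135.9832 payoff=0.0000 vs cont=14.7812 → 14.7812 [wait]  ⇒ S*(2)=64.1517
t_1: node(1,0) S=77.4065 payoff=47.1535 vs cont=47.7979 → 47.7979 [wait]  node(1,1) S=112.6980 payoff=11.8620 vs cont=25.0965 → 25.0965 [wait]  ⇒ S*(1)=-
t_0: node(0,0) S=93.4000 payoff=31.1600 vs cont=36.5728 → 36.5728 [wait]  ⇒ S*(0)=-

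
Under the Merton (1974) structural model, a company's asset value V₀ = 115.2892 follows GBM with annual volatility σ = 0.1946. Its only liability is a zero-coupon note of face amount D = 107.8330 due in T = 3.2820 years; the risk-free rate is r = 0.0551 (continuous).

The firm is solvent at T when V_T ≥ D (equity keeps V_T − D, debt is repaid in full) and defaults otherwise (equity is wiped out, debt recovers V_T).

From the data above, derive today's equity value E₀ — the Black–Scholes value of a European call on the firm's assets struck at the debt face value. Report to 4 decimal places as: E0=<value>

E0=30.3585

Equity is a call on the firm's assets struck at D = 107.8330:
d₁ = [ln(V₀/D) + (r + σ²/2)T] / (σ√T)
   = [ln(115.2892/107.8330) + (0.0551 + 0.5·0.1946²)·3.2820] / (0.1946·√3.2820)
   = [0.066860 + 0.242981] / 0.352543 = 0.878876
d₂ = d₁ − σ√T = 0.878876 − 0.352543 = 0.526333
N(d₁) = 0.810266,  N(d₂) = 0.700671,  e^(−rT) = 0.834570
E₀ = V₀·N(d₁) − D·e^(−rT)·N(d₂)
   = 115.2892·0.810266 − 107.8330·0.834570·0.700671 = 30.358493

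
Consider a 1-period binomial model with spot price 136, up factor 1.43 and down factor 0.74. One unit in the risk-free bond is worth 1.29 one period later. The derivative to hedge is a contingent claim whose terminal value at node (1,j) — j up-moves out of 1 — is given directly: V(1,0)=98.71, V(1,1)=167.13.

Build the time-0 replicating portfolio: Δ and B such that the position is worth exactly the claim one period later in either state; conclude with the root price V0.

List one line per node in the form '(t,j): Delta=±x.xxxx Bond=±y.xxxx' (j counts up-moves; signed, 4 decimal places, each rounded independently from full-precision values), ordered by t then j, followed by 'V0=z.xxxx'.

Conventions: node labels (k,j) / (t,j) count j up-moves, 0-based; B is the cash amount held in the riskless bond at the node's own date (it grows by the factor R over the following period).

Arbitrage-free pricing uses the up-move probability p* = (R−d)/(u−d) = 0.7971, discounting each step at R = 1.29.
Payoffs at expiry: V(1,0)=98.7100, V(1,1)=167.1300
  t=0,j=0: stock 136.0000 → up 194.4800 (V=167.1300), down 100.6400 (V=98.7100). Price 118.7967; hedge Δ=0.7291, bond B=19.6372.
As a check, the time-0 holding Δ(0,0)·S0 + B(0,0) comes to 118.7967 — exactly V0.

(0,0): Delta=0.7291 Bond=19.6372
V0=118.7967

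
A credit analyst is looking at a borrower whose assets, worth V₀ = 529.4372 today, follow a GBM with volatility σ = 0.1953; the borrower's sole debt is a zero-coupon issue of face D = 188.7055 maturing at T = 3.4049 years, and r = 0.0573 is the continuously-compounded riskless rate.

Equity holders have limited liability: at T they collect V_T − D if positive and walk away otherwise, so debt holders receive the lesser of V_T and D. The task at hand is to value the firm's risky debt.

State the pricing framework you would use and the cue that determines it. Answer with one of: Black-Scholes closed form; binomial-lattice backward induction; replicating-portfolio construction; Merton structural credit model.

Key observation: the asked-for credit quantity lives on the firm's capital structure — asset value, asset volatility, debt face 188.7055 — which is the structural model's domain.

framework: Merton structural credit model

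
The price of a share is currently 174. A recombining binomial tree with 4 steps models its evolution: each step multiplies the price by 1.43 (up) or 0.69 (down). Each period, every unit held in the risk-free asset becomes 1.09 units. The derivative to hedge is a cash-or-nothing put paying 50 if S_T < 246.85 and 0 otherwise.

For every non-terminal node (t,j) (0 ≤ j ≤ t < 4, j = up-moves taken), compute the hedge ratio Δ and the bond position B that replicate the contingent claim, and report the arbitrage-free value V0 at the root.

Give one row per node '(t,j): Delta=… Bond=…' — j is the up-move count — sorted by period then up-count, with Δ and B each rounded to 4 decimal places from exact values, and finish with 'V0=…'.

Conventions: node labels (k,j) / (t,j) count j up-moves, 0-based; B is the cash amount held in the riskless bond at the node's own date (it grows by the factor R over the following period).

(0,0): Delta=-0.1208 Bond=43.1286
(1,0): Delta=-0.1384 Bond=49.1279
(1,1): Delta=-0.1135 Bond=45.2101
(2,0): Delta=0.0000 Bond=42.0840
(2,1): Delta=-0.1952 Bond=63.2951
(2,2): Delta=-0.0800 Bond=37.3653
(3,0): Delta=0.0000 Bond=45.8716
(3,1): Delta=0.0000 Bond=45.8716
(3,2): Delta=-0.2752 Bond=88.6437
(3,3): Delta=0.0000 Bond=0.0000
V0=22.1158

No-arbitrage ⇒ martingale measure with p* = (R−d)/(u−d) = 0.5405.
Terminal payoffs: V(4,0)=50.0000, V(4,1)=50.0000, V(4,2)=50.0000, V(4,3)=0.0000, V(4,4)=0.0000
Node (3,0) S=57.1606: V=(p*·50.0000+(1−p*)·50.0000)/1.09=45.8716; Δ=(50.0000−50.0000)/(81.7396−39.4408)=0.0000; B=V−Δ·S=45.8716
Node (3,1) S=118.4632: V=(p*·50.0000+(1−p*)·50.0000)/1.09=45.8716; Δ=(50.0000−50.0000)/(169.4024−81.7396)=0.0000; B=V−Δ·S=45.8716
Node (3,2) S=245.5107: V=(p*·0.0000+(1−p*)·50.0000)/1.09=21.0761; Δ=(0.0000−50.0000)/(351.0803−169.4024)=-0.2752; B=V−Δ·S=88.6437
Node (3,3) S=508.8120: V=(p*·0.0000+(1−p*)·0.0000)/1.09=0.0000; Δ=(0.0000−0.0000)/(727.6012−351.0803)=0.0000; B=V−Δ·S=0.0000
Node (2,0) S=82.8414: V=(p*·45.8716+(1−p*)·45.8716)/1.09=42.0840; Δ=(45.8716−45.8716)/(118.4632−57.1606)=0.0000; B=V−Δ·S=42.0840
Node (2,1) S=171.6858: V=(p*·21.0761+(1−p*)·45.8716)/1.09=29.7877; Δ=(21.0761−45.8716)/(245.5107−118.4632)=-0.1952; B=V−Δ·S=63.2951
Node (2,2) S=355.8126: V=(p*·0.0000+(1−p*)·21.0761)/1.09=8.8841; Δ=(0.0000−21.0761)/(508.8120−245.5107)=-0.0800; B=V−Δ·S=37.3653
Node (1,0) S=120.0600: V=(p*·29.7877+(1−p*)·42.0840)/1.09=32.5113; Δ=(29.7877−42.0840)/(171.6858−82.8414)=-0.1384; B=V−Δ·S=49.1279
Node (1,1) S=248.8200: V=(p*·8.8841+(1−p*)·29.7877)/1.09=16.9619; Δ=(8.8841−29.7877)/(355.8126−171.6858)=-0.1135; B=V−Δ·S=45.2101
Node (0,0) S=174.0000: V=(p*·16.9619+(1−p*)·32.5113)/1.09=22.1158; Δ=(16.9619−32.5113)/(248.8200−120.0600)=-0.1208; B=V−Δ·S=43.1286
Sanity check at the root: Δ(0,0)·S0 + B(0,0) reproduces V0 = 22.1158.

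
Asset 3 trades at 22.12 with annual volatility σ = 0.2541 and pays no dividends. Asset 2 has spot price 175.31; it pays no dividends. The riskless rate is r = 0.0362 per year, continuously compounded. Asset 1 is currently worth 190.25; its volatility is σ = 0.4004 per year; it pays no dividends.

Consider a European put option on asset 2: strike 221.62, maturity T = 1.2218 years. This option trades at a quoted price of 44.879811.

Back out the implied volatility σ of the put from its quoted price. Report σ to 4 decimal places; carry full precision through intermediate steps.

sigma = 0.2565

At σ = 0.2565 the Black–Scholes value reproduces the quote:
σ√T = 0.2565·√1.2218 = 0.283522
d₁ = (ln(S/K) + (r+σ²/2)T) / (σ√T) = (ln(175.31/221.62) + (0.0362+0.2565²/2)·1.2218) / 0.283522 = (-0.234408 + 0.084422) / 0.283522 = -0.529012
d₂ = d₁ − σ√T = -0.529012 − 0.283522 = -0.812534
e^{−rT} = 0.956735
N(−d₁) = 0.701601,  N(−d₂) = 0.791757
V = K·e^{−rT}·N(−d₂) − S·N(−d₁) = 167.877549 − 122.997738 = 44.879811 (matching the quote); vega is positive throughout, so no other σ reproduces this price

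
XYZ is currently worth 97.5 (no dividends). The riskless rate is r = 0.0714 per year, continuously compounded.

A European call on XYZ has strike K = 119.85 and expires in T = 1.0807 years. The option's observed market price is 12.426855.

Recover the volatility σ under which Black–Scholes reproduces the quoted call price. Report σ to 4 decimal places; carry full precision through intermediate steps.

sigma = 0.4292

At σ = 0.4292 the Black–Scholes value reproduces the quote:
σ√T = 0.4292·√1.0807 = 0.446182
d₁ = (ln(S/K) + (r+σ²/2)T) / (σ√T) = (ln(97.5/119.85) + (0.0714+0.4292²/2)·1.0807) / 0.446182 = (-0.206389 + 0.176701) / 0.446182 = -0.066536
d₂ = d₁ − σ√T = -0.066536 − 0.446182 = -0.512719
e^{−rT} = 0.925740
N(d₁) = 0.473475,  N(d₂) = 0.304074
V = S·N(d₁) − K·e^{−rT}·N(d₂) = 46.163855 − 33.737001 = 12.426855 (equal to the quote); since ∂V/∂σ > 0 for all σ, the implied volatility is unique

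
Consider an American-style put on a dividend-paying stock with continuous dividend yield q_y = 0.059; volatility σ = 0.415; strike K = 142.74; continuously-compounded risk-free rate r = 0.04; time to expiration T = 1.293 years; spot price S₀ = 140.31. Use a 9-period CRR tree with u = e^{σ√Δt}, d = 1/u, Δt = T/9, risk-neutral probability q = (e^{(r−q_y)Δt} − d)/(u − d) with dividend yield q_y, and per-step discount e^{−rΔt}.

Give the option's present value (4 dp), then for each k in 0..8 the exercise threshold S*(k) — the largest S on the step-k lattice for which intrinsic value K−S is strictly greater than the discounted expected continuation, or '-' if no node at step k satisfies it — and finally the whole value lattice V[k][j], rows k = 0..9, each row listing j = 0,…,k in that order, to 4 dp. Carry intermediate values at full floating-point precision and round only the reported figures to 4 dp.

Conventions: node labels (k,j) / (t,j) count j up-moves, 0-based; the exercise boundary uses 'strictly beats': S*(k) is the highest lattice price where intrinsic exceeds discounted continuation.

Δt=0.14367  u=1.17035  d=0.85445  q=0.45213  discount=0.99427
step 9 (expiry): payoffs max(K−S,0) = 108.6787 96.0859 78.8375 55.2121 22.8523 0.0000 0.0000 0.0000 0.0000 0.0000
step 8: (k=8,j=0): S=39.8635, K−S=102.8765, hold=102.3950 ⇒ V=102.8765 exercise | (k=8,j=1): S=54.6014, K−S=88.1386, hold=87.7815 ⇒ V=88.1386 exercise | (k=8,j=2): S=74.7880, K−S=67.9520, hold=67.7653 ⇒ V=67.9520 exercise | (k=8,j=3): S=102.4378, K−S=40.3022, hold=40.3489 ⇒ V=40.3489 continue | (k=8,j=4): S=140.3100, K−S=2.4300, hold=12.4484 ⇒ V=12.4484 continue | (k=8,j=5): S=192.1838, K−S=0.0000, hold=0.0000 ⇒ V=0.0000 continue | (k=8,j=6): S=263.2359, K−S=0.0000, hold=0.0000 ⇒ V=0.0000 continue | (k=8,j=7): S=360.5565, K−S=0.0000, hold=0.0000 ⇒ V=0.0000 continue | (k=8,j=8): S=493.8573, K−S=0.0000, hold=0.0000 ⇒ V=0.0000 continue  boundary S*=74.7880
step 7: (k=7,j=0): S=46.6541, K−S=96.0859, hold=95.6618 ⇒ V=96.0859 exercise | (k=7,j=1): S=63.9025, K−S=78.8375, hold=78.5589 ⇒ V=78.8375 exercise | (k=7,j=2): S=87.5279, K−S=55.2121, hold=55.1540 ⇒ V=55.2121 exercise | (k=7,j=3): S=119.8877, K−S=22.8523, hold=27.5754 ⇒ V=27.5754 continue | (k=7,j=4): S=164.2112, K−S=0.0000, hold=6.7811 ⇒ V=6.7811 continue | (k=7,j=5): S=224.9215, K−S=0.0000, hold=0.0000 ⇒ V=0.0000 continue | (k=7,j=6): S=308.0769, K−S=0.0000, hold=0.0000 ⇒ V=0.0000 continue | (k=7,j=7): S=421.9757, K−S=0.0000, hold=0.0000 ⇒ V=0.0000 continue  boundary S*=87.5279
step 6: (k=6,j=0): S=54.6014, K−S=88.1386, hold=87.7815 ⇒ V=88.1386 exercise | (k=6,j=1): S=74.7880, K−S=67.9520, hold=67.7653 ⇒ V=67.9520 exercise | (k=6,j=2): S=102.4378, K−S=40.3022, hold=42.4721 ⇒ V=42.4721 continue | (k=6,j=3): S=140.3100, K−S=2.4300, hold=18.0696 ⇒ V=18.0696 continue | (k=6,j=4): S=192.1838, K−S=0.0000, hold=3.6939 ⇒ V=3.6939 continue | (k=6,j=5): S=263.2359, K−S=0.0000, hold=0.0000 ⇒ V=0.0000 continue | (k=6,j=6): S=360.5565, K−S=0.0000, hold=0.0000 ⇒ V=0.0000 continue  boundary S*=74.7880
step 5: (k=5,j=0): S=63.9025, K−S=78.8375, hold=78.5589 ⇒ V=78.8375 exercise | (k=5,j=1): S=87.5279, K−S=55.2121, hold=56.1084 ⇒ V=56.1084 continue | (k=5,j=2): S=119.8877, K−S=22.8523, hold=31.2589 ⇒ V=31.2589 continue | (k=5,j=3): S=164.2112, K−S=0.0000, hold=11.5037 ⇒ V=11.5037 continue | (k=5,j=4): S=224.9215, K−S=0.0000, hold=2.0122 ⇒ V=2.0122 continue | (k=5,j=5): S=308.0769, K−S=0.0000, hold=0.0000 ⇒ V=0.0000 continue  boundary S*=63.9025
step 4: (k=4,j=0): S=74.7880, K−S=67.9520, hold=68.1682 ⇒ V=68.1682 continue | (k=4,j=1): S=102.4378, K−S=40.3022, hold=44.6162 ⇒ V=44.6162 continue | (k=4,j=2): S=140.3100, K−S=2.4300, hold=22.1991 ⇒ V=22.1991 continue | (k=4,j=3): S=192.1838, K−S=0.0000, hold=7.1710 ⇒ V=7.1710 continue | (k=4,j=4): S=263.2359, K−S=0.0000, hold=1.0961 ⇒ V=1.0961 continue  boundary S*=-
step 3: (k=3,j=0): S=87.5279, K−S=55.2121, hold=57.1901 ⇒ V=57.1901 continue | (k=3,j=1): S=119.8877, K−S=22.8523, hold=34.2832 ⇒ V=34.2832 continue | (k=3,j=2): S=164.2112, K−S=0.0000, hold=15.3162 ⇒ V=15.3162 continue | (k=3,j=3): S=224.9215, K−S=0.0000, hold=4.3990 ⇒ V=4.3990 continue  boundary S*=-
step 2: (k=2,j=0): S=102.4378, K−S=40.3022, hold=46.5649 ⇒ V=46.5649 continue | (k=2,j=1): S=140.3100, K−S=2.4300, hold=25.5604 ⇒ V=25.5604 continue | (k=2,j=2): S=192.1838, K−S=0.0000, hold=10.3208 ⇒ V=10.3208 continue  boundary S*=-
step 1: (k=1,j=0): S=119.8877, K−S=22.8523, hold=36.8558 ⇒ V=36.8558 continue | (k=1,j=1): S=164.2112, K−S=0.0000, hold=18.5632 ⇒ V=18.5632 continue  boundary S*=-
step 0: (k=0,j=0): S=140.3100, K−S=2.4300, hold=28.4214 ⇒ V=28.4214 continue  boundary S*=-

price = 28.4214
boundary = - - - - - 63.9025 74.7880 87.5279 74.7880
tree:
28.4214
36.8558 18.5632
46.5649 25.5604 10.3208
57.1901 34.2832 15.3162 4.3990
68.1682 44.6162 22.1991 7.1710 1.0961
78.8375 56.1084 31.2589 11.5037 2.0122 0.0000
88.1386 67.9520 42.4721 18.0696 3.6939 0.0000 0.0000
96.0859 78.8375 55.2121 27.5754 6.7811 0.0000 0.0000 0.0000
102.8765 88.1386 67.9520 40.3489 12.4484 0.0000 0.0000 0.0000 0.0000
108.6787 96.0859 78.8375 55.2121 22.8523 0.0000 0.0000 0.0000 0.0000 0.0000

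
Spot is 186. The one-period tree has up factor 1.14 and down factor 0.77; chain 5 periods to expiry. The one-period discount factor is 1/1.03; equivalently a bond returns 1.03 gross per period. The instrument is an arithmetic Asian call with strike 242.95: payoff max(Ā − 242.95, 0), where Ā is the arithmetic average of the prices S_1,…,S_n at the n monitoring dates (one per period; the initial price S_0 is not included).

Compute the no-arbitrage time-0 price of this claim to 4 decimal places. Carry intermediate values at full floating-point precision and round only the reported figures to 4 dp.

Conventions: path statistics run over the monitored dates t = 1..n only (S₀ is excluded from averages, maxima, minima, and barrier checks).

price = 6.4067

Under the martingale measure an up-move has probability p* = 0.7027; value the claim as the probability-weighted average of per-path payoffs, discounted 5 periods at R = 1.03.
Enumerate all 2^5 = 32 price paths (U = up ×1.14, D = down ×0.77); each path with k up-moves has probability p*^k·(1−p*)^(5−k).
DDDDD: Ā=90.8291, payoff=0.0000, prob=0.002322
UDDDD: Ā=134.4742, payoff=0.0000, prob=0.005490
DUDDD: Ā=120.7102, payoff=0.0000, prob=0.005490
UUDDD: Ā=178.7138, payoff=0.0000, prob=0.012975
DDUDD: Ā=110.1119, payoff=0.0000, prob=0.005490
UDUDD: Ā=163.0229, payoff=0.0000, prob=0.012975
DUUDD: Ā=149.2589, payoff=0.0000, prob=0.012975
UUUDD: Ā=220.9807, payoff=0.0000, prob=0.030669
DDDUD: Ā=101.9513, payoff=0.0000, prob=0.005490
UDDUD: Ā=150.9408, payoff=0.0000, prob=0.012975
DUDUD: Ā=137.1768, payoff=0.0000, prob=0.012975
UUDUD: Ā=203.0930, payoff=0.0000, prob=0.030669
DDUUD: Ā=126.5785, payoff=0.0000, prob=0.012975
UDUUD: Ā=187.4020, payoff=0.0000, prob=0.030669
DUUUD: Ā=173.6380, payoff=0.0000, prob=0.030669
UUUUD: Ā=257.0744, payoff=14.1244, prob=0.072490
DDDDU: Ā=95.6675, payoff=0.0000, prob=0.005490
UDDDU: Ā=141.6377, payoff=0.0000, prob=0.012975
DUDDU: Ā=127.8737, payoff=0.0000, prob=0.012975
UUDDU: Ā=189.3194, payoff=0.0000, prob=0.030669
DDUDU: Ā=117.2754, payoff=0.0000, prob=0.012975
UDUDU: Ā=173.6285, payoff=0.0000, prob=0.030669
DUUDU: Ā=159.8645, payoff=0.0000, prob=0.030669
UUUDU: Ā=236.6825, payoff=0.0000, prob=0.072490
DDDUU: Ā=109.1147, payoff=0.0000, prob=0.012975
UDDUU: Ā=161.5464, payoff=0.0000, prob=0.030669
DUDUU: Ā=147.7824, payoff=0.0000, prob=0.030669
UUDUU: Ā=218.7948, payoff=0.0000, prob=0.072490
DDUUU: Ā=137.1842, payoff=0.0000, prob=0.030669
UDUUU: Ā=203.1038, payoff=0.0000, prob=0.072490
DUUUU: Ā=189.3398, payoff=0.0000, prob=0.072490
UUUUU: Ā=280.3213, payoff=37.3713, prob=0.171340
Price = Σ prob·payoff / R^5 = 7.427068 / 1.159274 = 6.4067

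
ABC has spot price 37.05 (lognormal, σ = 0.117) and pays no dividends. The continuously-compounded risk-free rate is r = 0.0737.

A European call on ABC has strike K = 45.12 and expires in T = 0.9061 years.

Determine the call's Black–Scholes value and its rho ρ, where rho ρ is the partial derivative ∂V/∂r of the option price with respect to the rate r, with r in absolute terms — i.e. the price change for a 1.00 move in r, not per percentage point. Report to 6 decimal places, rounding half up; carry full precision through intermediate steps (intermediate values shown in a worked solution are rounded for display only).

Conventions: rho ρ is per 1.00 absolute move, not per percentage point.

σ√T = 0.117·√0.9061 = 0.111371
d₁ = (ln(S/K) + (r+σ²/2)T) / (σ√T) = (ln(37.05/45.12) + (0.0737+0.117²/2)·0.9061) / 0.111371 = (-0.197057 + 0.072981) / 0.111371 = -1.114072
d₂ = d₁ − σ√T = -1.114072 − 0.111371 = -1.225444
e^{−rT} = 0.935401
N(d₁) = 0.132624,  N(d₂) = 0.110204
Call price V = S·N(d₁) − K·e^{−rT}·N(d₂) = 4.913721 − 4.651194 = 0.262527
ρ = K·T·e^{−rT}·N(d₂) = 4.214447

price = 0.262527
ρ = 4.214447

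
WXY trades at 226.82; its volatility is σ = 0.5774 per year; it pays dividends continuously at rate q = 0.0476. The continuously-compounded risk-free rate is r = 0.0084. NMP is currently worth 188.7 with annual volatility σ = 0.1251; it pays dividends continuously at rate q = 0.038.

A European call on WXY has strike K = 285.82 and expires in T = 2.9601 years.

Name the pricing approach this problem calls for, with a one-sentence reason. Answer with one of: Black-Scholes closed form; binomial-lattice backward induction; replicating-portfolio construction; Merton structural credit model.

framework: Black-Scholes closed form

Key observation: with WXY following a GBM at constant σ and r, the European call struck at 285.82 prices in closed form — nothing here needs a stepwise model or a balance sheet.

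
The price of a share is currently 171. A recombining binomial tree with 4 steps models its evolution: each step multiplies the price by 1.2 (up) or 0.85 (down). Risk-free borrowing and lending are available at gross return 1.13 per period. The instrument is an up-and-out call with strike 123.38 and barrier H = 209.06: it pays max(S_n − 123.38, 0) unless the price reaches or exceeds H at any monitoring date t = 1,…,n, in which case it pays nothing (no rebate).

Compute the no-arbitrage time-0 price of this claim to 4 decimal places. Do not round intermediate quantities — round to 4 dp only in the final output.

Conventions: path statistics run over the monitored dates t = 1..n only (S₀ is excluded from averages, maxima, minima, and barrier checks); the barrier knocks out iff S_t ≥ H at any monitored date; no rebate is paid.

price = 2.6099

No-arbitrage gives p* = (R−d)/(u−d) = 0.8000: enumerate every path, weight its payoff by its p*-probability, and discount by R^4.
Enumerate all 2^4 = 16 price paths (U = up ×1.2, D = down ×0.85); each path with k up-moves has probability p*^k·(1−p*)^(4−k).
DDDD: M=145.3500, payoff=0.0000, prob=0.001600
UDDD: M=205.2000, payoff=2.6385, prob=0.006400
DUDD: M=174.4200, payoff=2.6385, prob=0.006400
UUDD: M=246.2400, payoff=0.0000, prob=0.025600
DDUD: M=148.2570, payoff=2.6385, prob=0.006400
UDUD: M=209.3040, payoff=0.0000, prob=0.025600
DUUD: M=209.3040, payoff=0.0000, prob=0.025600
UUUD: M=295.4880, payoff=0.0000, prob=0.102400
DDDU: M=145.3500, payoff=2.6385, prob=0.006400
UDDU: M=205.2000, payoff=54.5284, prob=0.025600
DUDU: M=177.9084, payoff=54.5284, prob=0.025600
UUDU: M=251.1648, payoff=0.0000, prob=0.102400
DDUU: M=177.9084, payoff=54.5284, prob=0.025600
UDUU: M=251.1648, payoff=0.0000, prob=0.102400
DUUU: M=251.1648, payoff=0.0000, prob=0.102400
UUUU: M=354.5856, payoff=0.0000, prob=0.409600
Price = Σ prob·payoff / R^4 = 4.255325 / 1.630474 = 2.6099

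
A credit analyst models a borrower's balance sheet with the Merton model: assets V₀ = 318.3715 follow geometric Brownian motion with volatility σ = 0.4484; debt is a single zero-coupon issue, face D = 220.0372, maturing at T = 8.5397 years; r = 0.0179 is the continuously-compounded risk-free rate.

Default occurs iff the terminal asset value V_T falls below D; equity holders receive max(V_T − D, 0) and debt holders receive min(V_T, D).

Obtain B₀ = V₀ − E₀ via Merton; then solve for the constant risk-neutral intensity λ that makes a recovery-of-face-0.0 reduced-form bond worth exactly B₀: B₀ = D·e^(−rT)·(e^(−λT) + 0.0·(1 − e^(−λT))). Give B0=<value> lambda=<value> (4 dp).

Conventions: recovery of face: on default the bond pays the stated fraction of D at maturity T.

B0=121.7834 lambda=0.0514

With assets at 318.3715 and a single debt payment of 220.0372 at 8.5397 years:
d₁ = [ln(V₀/D) + (r + σ²/2)T] / (σ√T)
   = [ln(318.3715/220.0372) + (0.0179 + 0.5·0.4484²)·8.5397] / (0.4484·√8.5397)
   = [0.369422 + 1.011368] / 1.310349 = 1.053758
d₂ = d₁ − σ√T = 1.053758 − 1.310349 = -0.256591
N(d₁) = 0.854003,  N(d₂) = 0.398747,  e^(−rT) = 0.858249
E₀ = V₀·N(d₁) − D·e^(−rT)·N(d₂)
   = 318.3715·0.854003 − 220.0372·0.858249·0.398747 = 196.588108
B₀ = V₀ − E₀ = 318.3715 − 196.588108 = 121.783392
e^(−λT) = (B₀·e^(rT)/D − 0)/(1 − 0) = (121.7834·1.165163/220.0372 − 0)/1 = 0.64487941
λ = −ln(0.64487941)/8.5397 = 0.051371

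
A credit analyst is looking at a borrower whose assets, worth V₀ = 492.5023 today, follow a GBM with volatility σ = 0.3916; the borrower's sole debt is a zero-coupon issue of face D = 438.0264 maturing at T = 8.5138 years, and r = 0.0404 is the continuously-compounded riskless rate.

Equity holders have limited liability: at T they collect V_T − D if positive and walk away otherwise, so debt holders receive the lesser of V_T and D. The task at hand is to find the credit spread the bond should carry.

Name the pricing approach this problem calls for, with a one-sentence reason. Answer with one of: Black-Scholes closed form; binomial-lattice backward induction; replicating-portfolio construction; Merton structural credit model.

Key observation: assets follow a GBM and default happens iff V_T < 438.0264; valuing claims on that split (equity as a call, risky debt as the residual) is the structural model's definition.

framework: Merton structural credit model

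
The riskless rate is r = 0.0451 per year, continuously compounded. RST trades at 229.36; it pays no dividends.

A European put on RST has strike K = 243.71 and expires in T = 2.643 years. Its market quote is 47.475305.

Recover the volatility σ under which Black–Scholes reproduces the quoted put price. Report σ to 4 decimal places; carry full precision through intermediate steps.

sigma = 0.3778

At σ = 0.3778 the Black–Scholes value reproduces the quote:
σ√T = 0.3778·√2.643 = 0.614201
d₁ = (ln(S/K) + (r+σ²/2)T) / (σ√T) = (ln(229.36/243.71) + (0.0451+0.3778²/2)·2.643) / 0.614201 = (-0.060686 + 0.307821) / 0.614201 = 0.402368
d₂ = d₁ − σ√T = 0.402368 − 0.614201 = -0.211833
e^{−rT} = 0.887631
N(−d₁) = 0.343707,  N(−d₂) = 0.583882
V = K·e^{−rT}·N(−d₂) − S·N(−d₁) = 126.307889 − 78.832584 = 47.475305 (the observed quote) — the price is monotone increasing in volatility, hence this σ is the only solution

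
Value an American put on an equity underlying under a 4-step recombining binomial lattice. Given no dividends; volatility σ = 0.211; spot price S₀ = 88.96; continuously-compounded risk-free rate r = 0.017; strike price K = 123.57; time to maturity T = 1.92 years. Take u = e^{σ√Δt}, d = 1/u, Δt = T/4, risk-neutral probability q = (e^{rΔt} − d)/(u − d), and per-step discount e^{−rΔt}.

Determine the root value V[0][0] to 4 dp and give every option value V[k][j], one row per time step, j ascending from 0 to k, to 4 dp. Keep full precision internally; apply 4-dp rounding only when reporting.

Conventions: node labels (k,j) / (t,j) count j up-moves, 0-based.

price = 34.7978
tree:
34.7978
46.7088 23.0522
57.1621 34.6100 11.4763
66.1937 46.7088 20.6068 2.2191
73.9970 57.1621 34.6100 4.3993 0.0000

params: Δt=0.48000 u=1.15741 d=0.86400 q=0.49144 e^(-rΔt)=0.99187
t_4 payoffs: 73.9970 57.1621 34.6100 4.3993 0.0000
k=3: node(3,0) S=57.3763 payoff=66.1937 vs cont=65.1895 → 66.1937 [stop]  node(3,1) S=76.8612 payoff=46.7088 vs cont=45.7045 → 46.7088 [stop]  node(3,2) S=102.9632 payoff=20.6068 vs cont=19.6025 → 20.6068 [stop]  node(3,3) S=137.9294 payoff=0.0000 vs cont=2.2191 → 2.2191 [wait]
k=2: node(2,0) S=66.4079 payoff=57.1621 vs cont=56.1578 → 57.1621 [stop]  node(2,1) S=88.9600 payoff=34.6100 vs cont=33.6058 → 34.6100 [stop]  node(2,2) S=119.1707 payoff=4.3993 vs cont=11.4763 → 11.4763 [wait]
k=1: node(1,0) S=76.8612 payoff=46.7088 vs cont=45.7045 → 46.7088 [stop]  node(1,1) S=102.9632 payoff=20.6068 vs cont=23.0522 → 23.0522 [wait]
k=0: node(0,0) S=88.9600 payoff=34.6100 vs cont=34.7978 → 34.7978 [wait]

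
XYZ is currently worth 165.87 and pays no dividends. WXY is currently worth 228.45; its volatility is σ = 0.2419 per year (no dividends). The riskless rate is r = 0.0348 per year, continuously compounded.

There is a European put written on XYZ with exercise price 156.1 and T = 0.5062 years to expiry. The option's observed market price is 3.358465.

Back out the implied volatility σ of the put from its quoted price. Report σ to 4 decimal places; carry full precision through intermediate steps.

At σ = 0.1795 the Black–Scholes value reproduces the quote:
σ√T = 0.1795·√0.5062 = 0.127710
d₁ = (ln(S/K) + (r+σ²/2)T) / (σ√T) = (ln(165.87/156.1) + (0.0348+0.1795²/2)·0.5062) / 0.127710 = (0.060708 + 0.025771) / 0.127710 = 0.677144
d₂ = d₁ − σ√T = 0.677144 − 0.127710 = 0.549434
e^{−rT} = 0.982538
N(−d₁) = 0.249157,  N(−d₂) = 0.291354
V = K·e^{−rT}·N(−d₂) − S·N(−d₁) = 44.686168 − 41.327703 = 3.358465 (matching the quote); vega is positive throughout, so no other σ reproduces this price

sigma = 0.1795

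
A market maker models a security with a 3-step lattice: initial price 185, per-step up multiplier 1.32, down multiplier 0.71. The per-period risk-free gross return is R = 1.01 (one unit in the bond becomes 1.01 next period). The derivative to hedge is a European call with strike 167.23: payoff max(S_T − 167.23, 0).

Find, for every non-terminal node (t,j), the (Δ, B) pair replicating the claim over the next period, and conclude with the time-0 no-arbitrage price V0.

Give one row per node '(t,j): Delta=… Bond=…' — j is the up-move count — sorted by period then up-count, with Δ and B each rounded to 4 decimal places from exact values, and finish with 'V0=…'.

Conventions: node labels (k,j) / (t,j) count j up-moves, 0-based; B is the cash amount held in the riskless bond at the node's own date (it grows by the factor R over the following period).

No-arbitrage ⇒ martingale measure with p* = (R−d)/(u−d) = 0.4918.
Payoffs at expiry: V(3,0)=0.0000, V(3,1)=0.0000, V(3,2)=61.6342, V(3,3)=258.2641
(2,0): S=93.2585. Δ = (V_up−V_dn)/(S_up−S_dn) = (0.0000−0.0000)/(123.1012−66.2135) = 0.0000. V = [p*·0.0000 + (1−p*)·0.0000]/1.01 = 0.0000. B = V − Δ·S = 0.0000.
(2,1): S=173.3820. Δ = (V_up−V_dn)/(S_up−S_dn) = (61.6342−0.0000)/(228.8642−123.1012) = 0.5828. V = [p*·61.6342 + (1−p*)·0.0000]/1.01 = 30.0118. B = V − Δ·S = -71.0279.
(2,2): S=322.3440. Δ = (V_up−V_dn)/(S_up−S_dn) = (258.2641−61.6342)/(425.4941−228.8642) = 1.0000. V = [p*·258.2641 + (1−p*)·61.6342]/1.01 = 156.7697. B = V − Δ·S = -165.5743.
(1,0): S=131.3500. Δ = (V_up−V_dn)/(S_up−S_dn) = (30.0118−0.0000)/(173.3820−93.2585) = 0.3746. V = [p*·30.0118 + (1−p*)·0.0000]/1.01 = 14.6138. B = V − Δ·S = -34.5859.
(1,1): S=244.2000. Δ = (V_up−V_dn)/(S_up−S_dn) = (156.7697−30.0118)/(322.3440−173.3820) = 0.8509. V = [p*·156.7697 + (1−p*)·30.0118]/1.01 = 91.4374. B = V − Δ·S = -116.3625.
(0,0): S=185.0000. Δ = (V_up−V_dn)/(S_up−S_dn) = (91.4374−14.6138)/(244.2000−131.3500) = 0.6808. V = [p*·91.4374 + (1−p*)·14.6138]/1.01 = 51.8771. B = V − Δ·S = -74.0633.
Sanity check at the root: Δ(0,0)·S0 + B(0,0) reproduces V0 = 51.8771.

(0,0): Delta=0.6808 Bond=-74.0633
(1,0): Delta=0.3746 Bond=-34.5859
(1,1): Delta=0.8509 Bond=-116.3625
(2,0): Delta=0.0000 Bond=0.0000
(2,1): Delta=0.5828 Bond=-71.0279
(2,2): Delta=1.0000 Bond=-165.5743
V0=51.8771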